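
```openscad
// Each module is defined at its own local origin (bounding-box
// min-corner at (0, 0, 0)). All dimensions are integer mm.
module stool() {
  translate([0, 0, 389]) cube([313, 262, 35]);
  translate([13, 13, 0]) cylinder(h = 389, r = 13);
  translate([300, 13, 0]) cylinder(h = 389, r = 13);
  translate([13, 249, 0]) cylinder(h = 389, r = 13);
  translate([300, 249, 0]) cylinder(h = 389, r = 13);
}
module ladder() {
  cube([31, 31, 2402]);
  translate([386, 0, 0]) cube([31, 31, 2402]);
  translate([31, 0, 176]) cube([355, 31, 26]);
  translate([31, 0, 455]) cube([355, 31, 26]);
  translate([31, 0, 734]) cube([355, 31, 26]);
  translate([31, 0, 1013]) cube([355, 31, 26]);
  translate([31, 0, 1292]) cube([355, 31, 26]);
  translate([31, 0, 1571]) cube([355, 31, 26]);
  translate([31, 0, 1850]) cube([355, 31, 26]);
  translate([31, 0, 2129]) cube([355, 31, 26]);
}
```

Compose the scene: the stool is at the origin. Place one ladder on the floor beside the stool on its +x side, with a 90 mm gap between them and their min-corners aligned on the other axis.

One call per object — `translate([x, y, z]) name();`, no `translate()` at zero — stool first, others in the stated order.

stool();
translate([403, 0, 0]) ladder();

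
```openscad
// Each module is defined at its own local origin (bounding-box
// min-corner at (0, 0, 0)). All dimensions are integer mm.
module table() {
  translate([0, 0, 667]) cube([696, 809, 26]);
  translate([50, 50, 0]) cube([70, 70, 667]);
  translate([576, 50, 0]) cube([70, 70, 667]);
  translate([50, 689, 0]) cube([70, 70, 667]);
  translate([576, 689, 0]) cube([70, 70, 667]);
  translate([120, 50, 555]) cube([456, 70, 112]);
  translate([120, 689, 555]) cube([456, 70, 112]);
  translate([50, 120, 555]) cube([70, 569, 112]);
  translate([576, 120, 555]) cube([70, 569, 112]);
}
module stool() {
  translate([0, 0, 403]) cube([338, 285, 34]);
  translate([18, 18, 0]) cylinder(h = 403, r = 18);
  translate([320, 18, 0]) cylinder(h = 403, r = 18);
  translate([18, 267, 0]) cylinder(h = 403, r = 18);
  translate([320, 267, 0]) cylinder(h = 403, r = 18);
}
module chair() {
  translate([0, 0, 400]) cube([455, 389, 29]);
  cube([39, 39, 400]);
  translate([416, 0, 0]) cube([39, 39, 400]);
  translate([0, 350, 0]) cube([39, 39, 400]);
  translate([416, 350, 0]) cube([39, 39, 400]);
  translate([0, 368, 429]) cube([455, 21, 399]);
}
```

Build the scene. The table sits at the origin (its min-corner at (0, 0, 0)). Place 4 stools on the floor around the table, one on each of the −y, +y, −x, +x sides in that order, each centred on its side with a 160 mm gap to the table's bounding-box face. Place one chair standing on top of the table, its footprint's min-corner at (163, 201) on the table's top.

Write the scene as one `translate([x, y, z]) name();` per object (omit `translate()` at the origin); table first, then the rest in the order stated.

table();
translate([179, -445, 0]) stool();
translate([179, 969, 0]) stool();
translate([-498, 262, 0]) stool();
translate([856, 262, 0]) stool();
translate([163, 201, 693]) chair();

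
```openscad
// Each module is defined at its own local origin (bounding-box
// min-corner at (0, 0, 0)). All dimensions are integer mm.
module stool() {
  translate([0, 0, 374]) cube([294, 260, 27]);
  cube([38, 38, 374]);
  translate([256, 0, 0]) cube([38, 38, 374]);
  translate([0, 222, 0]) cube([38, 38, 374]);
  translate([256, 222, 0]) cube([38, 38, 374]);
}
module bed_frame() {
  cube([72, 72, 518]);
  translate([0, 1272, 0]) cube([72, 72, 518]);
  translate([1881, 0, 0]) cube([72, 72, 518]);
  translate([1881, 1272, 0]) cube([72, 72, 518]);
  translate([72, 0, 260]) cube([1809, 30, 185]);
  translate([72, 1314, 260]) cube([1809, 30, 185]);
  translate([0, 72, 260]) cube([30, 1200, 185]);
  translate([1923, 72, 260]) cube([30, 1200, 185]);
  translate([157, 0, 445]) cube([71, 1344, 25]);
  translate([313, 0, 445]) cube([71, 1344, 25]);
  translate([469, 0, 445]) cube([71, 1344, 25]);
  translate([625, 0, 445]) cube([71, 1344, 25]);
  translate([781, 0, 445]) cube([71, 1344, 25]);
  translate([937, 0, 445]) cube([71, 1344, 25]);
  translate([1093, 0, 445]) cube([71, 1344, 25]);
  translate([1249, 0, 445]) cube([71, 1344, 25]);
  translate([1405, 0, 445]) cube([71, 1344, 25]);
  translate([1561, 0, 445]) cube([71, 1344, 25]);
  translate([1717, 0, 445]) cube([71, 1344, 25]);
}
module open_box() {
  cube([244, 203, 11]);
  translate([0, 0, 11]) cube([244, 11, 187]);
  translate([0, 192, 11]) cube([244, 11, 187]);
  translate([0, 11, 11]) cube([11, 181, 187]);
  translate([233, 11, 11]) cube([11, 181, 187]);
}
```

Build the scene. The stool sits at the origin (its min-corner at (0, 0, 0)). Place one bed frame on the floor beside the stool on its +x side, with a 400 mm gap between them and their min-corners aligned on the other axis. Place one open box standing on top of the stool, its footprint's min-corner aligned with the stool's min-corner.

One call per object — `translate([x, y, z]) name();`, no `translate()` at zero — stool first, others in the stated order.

stool();
translate([694, 0, 0]) bed_frame();
translate([0, 0, 401]) open_box();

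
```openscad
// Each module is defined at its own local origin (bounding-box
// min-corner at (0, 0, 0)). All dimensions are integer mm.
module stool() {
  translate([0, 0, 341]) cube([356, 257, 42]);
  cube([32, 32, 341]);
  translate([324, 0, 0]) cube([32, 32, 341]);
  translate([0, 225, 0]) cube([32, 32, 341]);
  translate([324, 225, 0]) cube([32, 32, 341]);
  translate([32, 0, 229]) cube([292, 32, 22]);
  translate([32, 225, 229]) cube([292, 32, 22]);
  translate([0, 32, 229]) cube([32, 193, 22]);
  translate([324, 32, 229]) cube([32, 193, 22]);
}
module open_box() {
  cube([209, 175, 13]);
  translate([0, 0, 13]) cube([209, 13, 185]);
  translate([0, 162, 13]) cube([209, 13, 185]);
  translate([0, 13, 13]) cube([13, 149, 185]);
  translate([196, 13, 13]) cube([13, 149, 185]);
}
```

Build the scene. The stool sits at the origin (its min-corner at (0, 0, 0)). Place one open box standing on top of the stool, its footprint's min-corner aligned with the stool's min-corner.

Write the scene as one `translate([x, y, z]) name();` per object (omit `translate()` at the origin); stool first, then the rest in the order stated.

stool();
translate([0, 0, 383]) open_box();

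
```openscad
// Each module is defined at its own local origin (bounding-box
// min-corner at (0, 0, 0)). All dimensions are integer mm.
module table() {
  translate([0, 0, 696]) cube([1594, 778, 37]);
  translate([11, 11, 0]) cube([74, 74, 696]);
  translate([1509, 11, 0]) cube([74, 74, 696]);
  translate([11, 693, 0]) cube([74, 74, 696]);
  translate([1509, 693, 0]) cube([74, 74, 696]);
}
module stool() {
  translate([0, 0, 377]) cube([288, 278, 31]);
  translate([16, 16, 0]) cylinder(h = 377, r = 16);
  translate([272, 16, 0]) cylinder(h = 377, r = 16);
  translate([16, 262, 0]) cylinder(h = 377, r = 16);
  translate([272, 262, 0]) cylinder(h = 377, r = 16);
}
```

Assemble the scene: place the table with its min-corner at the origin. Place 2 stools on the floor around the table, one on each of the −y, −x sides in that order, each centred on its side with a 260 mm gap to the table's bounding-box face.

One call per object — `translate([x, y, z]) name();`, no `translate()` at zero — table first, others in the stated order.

table();
translate([653, -538, 0]) stool();
translate([-548, 250, 0]) stool();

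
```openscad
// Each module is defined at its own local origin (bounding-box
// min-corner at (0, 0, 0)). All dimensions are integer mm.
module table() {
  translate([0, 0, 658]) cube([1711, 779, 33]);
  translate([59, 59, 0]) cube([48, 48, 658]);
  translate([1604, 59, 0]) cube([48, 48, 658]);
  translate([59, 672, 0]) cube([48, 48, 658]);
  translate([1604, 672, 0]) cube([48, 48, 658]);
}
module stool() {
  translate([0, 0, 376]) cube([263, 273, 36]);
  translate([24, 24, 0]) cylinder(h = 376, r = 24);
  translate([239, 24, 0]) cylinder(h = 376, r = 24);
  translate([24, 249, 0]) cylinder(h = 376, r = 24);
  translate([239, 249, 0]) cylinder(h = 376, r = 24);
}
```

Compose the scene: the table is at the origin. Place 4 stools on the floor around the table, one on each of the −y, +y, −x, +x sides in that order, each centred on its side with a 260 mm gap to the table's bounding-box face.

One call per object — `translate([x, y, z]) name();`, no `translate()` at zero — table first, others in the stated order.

table();
translate([724, -533, 0]) stool();
translate([724, 1039, 0]) stool();
translate([-523, 253, 0]) stool();
translate([1971, 253, 0]) stool();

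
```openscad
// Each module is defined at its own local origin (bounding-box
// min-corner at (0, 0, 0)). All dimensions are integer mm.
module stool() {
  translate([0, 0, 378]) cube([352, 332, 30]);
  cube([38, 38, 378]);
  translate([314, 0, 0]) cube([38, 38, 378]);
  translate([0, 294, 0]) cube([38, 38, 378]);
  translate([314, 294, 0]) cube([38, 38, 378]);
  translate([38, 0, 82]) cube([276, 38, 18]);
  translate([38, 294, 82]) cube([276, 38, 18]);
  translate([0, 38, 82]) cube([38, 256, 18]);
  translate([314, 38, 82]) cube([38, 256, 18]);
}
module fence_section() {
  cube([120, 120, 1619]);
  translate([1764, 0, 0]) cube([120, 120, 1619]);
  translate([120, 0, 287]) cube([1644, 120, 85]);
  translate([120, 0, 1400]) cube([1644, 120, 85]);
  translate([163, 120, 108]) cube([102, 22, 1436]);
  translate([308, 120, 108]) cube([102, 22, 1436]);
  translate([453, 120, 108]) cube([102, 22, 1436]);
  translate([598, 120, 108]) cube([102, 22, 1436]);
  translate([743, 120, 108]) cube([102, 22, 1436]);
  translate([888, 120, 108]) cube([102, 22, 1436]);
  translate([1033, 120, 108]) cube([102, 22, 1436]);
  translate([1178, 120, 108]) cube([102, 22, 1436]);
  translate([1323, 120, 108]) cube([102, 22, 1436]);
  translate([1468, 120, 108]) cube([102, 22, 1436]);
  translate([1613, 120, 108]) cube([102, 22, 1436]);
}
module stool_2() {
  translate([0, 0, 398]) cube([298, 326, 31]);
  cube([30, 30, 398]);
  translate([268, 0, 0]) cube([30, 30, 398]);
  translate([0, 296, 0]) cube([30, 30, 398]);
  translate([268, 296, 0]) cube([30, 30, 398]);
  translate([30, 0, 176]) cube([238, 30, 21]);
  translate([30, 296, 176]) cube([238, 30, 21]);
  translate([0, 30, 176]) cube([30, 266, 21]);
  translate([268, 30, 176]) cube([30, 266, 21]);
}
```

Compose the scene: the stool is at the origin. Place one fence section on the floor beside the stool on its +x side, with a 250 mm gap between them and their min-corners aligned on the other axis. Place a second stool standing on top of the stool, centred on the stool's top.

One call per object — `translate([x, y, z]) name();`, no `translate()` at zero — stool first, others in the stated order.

stool();
translate([602, 0, 0]) fence_section();
translate([27, 3, 408]) stool_2();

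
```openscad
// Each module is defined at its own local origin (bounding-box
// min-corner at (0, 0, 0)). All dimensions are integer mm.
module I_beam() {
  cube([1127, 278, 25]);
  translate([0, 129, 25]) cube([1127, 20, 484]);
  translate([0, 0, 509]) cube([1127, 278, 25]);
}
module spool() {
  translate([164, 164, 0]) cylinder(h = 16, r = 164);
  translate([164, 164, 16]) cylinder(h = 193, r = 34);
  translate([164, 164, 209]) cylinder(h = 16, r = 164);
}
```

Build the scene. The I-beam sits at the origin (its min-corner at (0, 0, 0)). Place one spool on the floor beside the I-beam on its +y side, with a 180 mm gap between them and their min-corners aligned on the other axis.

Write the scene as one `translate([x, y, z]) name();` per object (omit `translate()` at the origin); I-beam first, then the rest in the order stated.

I_beam();
translate([0, 458, 0]) spool();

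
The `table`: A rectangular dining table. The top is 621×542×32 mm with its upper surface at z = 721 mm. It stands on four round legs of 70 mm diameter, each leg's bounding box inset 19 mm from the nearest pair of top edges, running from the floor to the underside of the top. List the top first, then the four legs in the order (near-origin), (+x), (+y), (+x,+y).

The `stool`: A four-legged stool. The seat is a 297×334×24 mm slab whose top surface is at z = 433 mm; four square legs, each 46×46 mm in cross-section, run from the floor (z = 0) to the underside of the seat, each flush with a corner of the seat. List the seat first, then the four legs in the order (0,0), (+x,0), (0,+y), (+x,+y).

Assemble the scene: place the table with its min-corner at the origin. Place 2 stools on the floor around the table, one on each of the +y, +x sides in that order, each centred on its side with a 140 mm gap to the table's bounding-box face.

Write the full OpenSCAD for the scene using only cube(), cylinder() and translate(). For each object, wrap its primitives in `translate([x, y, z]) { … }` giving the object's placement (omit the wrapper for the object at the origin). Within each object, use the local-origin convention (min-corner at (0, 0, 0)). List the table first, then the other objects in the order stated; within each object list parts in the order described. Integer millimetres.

translate([0, 0, 689]) cube([621, 542, 32]);
translate([54, 54, 0]) cylinder(h = 689, r = 35);
translate([567, 54, 0]) cylinder(h = 689, r = 35);
translate([54, 488, 0]) cylinder(h = 689, r = 35);
translate([567, 488, 0]) cylinder(h = 689, r = 35);
translate([162, 682, 0]) {
  translate([0, 0, 409]) cube([297, 334, 24]);
  cube([46, 46, 409]);
  translate([251, 0, 0]) cube([46, 46, 409]);
  translate([0, 288, 0]) cube([46, 46, 409]);
  translate([251, 288, 0]) cube([46, 46, 409]);
}
translate([761, 104, 0]) {
  translate([0, 0, 409]) cube([297, 334, 24]);
  cube([46, 46, 409]);
  translate([251, 0, 0]) cube([46, 46, 409]);
  translate([0, 288, 0]) cube([46, 46, 409]);
  translate([251, 288, 0]) cube([46, 46, 409]);
}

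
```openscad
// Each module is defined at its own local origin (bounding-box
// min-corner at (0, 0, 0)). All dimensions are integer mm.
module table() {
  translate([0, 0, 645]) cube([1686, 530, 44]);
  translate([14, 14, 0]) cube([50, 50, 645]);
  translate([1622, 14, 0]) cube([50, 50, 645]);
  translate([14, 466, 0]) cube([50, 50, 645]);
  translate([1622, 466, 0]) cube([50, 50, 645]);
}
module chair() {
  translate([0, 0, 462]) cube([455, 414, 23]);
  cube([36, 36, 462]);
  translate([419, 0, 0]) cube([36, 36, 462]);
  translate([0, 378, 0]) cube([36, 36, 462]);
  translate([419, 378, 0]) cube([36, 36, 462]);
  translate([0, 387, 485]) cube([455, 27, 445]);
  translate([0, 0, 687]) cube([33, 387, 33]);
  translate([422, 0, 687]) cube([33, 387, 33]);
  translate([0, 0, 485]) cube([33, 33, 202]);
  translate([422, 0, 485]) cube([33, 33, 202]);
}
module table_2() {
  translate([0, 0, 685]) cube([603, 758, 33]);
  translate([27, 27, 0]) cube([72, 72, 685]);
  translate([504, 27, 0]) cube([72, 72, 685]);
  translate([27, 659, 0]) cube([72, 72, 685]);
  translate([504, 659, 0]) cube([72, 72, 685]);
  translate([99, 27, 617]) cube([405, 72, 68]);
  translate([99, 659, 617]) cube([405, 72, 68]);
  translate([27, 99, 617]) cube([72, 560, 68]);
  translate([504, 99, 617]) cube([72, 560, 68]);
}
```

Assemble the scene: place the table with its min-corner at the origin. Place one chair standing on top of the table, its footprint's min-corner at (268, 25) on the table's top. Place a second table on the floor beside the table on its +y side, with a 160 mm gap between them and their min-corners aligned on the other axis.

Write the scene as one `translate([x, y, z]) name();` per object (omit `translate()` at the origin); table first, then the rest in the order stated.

table();
translate([268, 25, 689]) chair();
translate([0, 690, 0]) table_2();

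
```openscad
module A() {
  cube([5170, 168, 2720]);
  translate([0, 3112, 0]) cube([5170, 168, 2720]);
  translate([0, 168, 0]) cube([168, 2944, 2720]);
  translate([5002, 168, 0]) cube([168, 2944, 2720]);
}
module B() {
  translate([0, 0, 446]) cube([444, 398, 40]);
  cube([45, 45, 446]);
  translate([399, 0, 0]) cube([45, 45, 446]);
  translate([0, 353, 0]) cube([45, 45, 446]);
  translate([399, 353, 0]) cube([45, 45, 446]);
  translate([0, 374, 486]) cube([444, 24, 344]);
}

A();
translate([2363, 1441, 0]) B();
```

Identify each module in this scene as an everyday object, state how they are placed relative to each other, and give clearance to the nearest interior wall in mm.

Clearances: x = 2195, y = 1273; minimum 1273 mm.

A is a house frame. B is a chair. The chair sits inside the house frame, centred. The clearance to the nearest interior wall is 1273 mm.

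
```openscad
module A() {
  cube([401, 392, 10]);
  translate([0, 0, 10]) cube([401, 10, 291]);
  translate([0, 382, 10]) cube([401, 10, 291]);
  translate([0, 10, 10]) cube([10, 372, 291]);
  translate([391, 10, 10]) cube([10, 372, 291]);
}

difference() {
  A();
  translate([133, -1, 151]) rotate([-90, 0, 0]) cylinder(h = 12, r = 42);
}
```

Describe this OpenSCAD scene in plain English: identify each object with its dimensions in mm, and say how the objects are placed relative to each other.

A is an open-topped rectangular box: outside dimensions 401×392×301 mm, with a uniform wall and base thickness of 10 mm. The base is a full 401×392 slab on the floor; four walls sit on top of the base. The front and back walls (the −y and +y sides) span the full width; the two side walls fit between them.

The open box has a circular hole of radius 42 mm through its front wall, centred at (x = 133, z = 151).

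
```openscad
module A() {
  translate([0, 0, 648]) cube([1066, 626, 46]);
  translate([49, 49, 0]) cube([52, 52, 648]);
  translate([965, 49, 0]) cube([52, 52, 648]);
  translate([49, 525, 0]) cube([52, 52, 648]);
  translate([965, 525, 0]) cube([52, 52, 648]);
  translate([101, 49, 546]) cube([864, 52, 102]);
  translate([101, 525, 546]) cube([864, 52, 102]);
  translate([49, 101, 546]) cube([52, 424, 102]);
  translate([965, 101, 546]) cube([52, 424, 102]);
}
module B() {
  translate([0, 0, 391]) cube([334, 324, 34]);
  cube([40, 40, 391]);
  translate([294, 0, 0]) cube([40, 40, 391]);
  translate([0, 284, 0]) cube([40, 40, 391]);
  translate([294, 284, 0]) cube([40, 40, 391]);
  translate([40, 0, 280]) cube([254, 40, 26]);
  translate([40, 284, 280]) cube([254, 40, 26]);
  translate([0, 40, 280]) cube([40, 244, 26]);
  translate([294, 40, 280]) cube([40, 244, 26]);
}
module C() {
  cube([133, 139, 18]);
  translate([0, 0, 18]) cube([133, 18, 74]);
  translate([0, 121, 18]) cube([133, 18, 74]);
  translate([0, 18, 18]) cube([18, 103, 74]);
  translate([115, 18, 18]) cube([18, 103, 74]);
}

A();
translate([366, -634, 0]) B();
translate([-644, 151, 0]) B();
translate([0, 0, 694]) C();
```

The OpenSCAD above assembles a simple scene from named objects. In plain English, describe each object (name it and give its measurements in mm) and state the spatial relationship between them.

A is a rectangular dining table. The top is 1066×626×46 mm with its upper surface at z = 694 mm. It stands on four 52×52 mm square legs, each inset 49 mm from the nearest pair of top edges, running from the floor to the underside of the top. Four apron rails, 52 mm thick and 102 mm tall, run between adjacent legs with their top edges flush with the underside of the top and their outer faces flush with the legs' outer faces.

B is a simple wooden stool: a rectangular seat 334 mm (x) by 324 mm (y), 34 mm thick, top face at z = 425 mm, on four square legs, each 40×40 mm in cross-section. The legs rest on z = 0, each flush with a corner of the seat. Four stretchers, 40 mm wide and 26 mm tall, connect adjacent legs with their undersides at z = 280 mm, each running between the inner faces of the legs it joins and aligned with the legs' outer faces on the other axis.

C is an open-topped rectangular box: outside dimensions 133×139×92 mm, with a uniform wall and base thickness of 18 mm. The base is a full 133×139 slab on the floor; four walls sit on top of the base. The front and back walls (the −y and +y sides) span the full width; the two side walls fit between them.

Two stools sit around the table at the −y, −x sides. The open box is on top of the table.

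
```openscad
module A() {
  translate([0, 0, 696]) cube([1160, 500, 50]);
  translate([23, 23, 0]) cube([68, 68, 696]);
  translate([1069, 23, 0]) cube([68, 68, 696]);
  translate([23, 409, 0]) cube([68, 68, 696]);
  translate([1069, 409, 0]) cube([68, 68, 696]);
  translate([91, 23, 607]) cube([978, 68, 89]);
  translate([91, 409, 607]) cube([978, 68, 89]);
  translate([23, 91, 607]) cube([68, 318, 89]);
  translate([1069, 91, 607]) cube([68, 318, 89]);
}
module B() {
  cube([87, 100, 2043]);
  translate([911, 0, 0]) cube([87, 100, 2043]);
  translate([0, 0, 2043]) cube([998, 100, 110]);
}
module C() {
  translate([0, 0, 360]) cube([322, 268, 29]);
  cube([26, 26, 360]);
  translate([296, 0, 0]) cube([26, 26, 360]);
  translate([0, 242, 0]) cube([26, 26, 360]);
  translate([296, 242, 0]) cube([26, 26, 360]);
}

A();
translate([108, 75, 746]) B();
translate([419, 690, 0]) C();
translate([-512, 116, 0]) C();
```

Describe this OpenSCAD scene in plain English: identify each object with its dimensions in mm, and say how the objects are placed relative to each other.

A is a table: top 1160 mm (x) × 500 mm (y), 50 mm thick, upper face at z = 746 mm, on four 68×68 mm square legs, each inset 23 mm from the nearest pair of top edges, running from z = 0 to the bottom of the top. Four apron rails, 68 mm thick and 89 mm tall, run between adjacent legs with their top edges flush with the underside of the top and their outer faces flush with the legs' outer faces.

B is a rectangular door frame: two vertical jambs of 87×100 mm section, 2043 mm tall, with a clear opening 824 mm wide between their inner faces. A header 110 mm tall and 100 mm deep lies on top of the jambs and spans the full outside width.

C is a simple wooden stool: a rectangular seat 322 mm (x) by 268 mm (y), 29 mm thick, top face at z = 389 mm, on four square legs, each 26×26 mm in cross-section. The legs rest on z = 0, each flush with a corner of the seat.

The door frame is on top of the table. Two stools sit around the table at the +y, −x sides.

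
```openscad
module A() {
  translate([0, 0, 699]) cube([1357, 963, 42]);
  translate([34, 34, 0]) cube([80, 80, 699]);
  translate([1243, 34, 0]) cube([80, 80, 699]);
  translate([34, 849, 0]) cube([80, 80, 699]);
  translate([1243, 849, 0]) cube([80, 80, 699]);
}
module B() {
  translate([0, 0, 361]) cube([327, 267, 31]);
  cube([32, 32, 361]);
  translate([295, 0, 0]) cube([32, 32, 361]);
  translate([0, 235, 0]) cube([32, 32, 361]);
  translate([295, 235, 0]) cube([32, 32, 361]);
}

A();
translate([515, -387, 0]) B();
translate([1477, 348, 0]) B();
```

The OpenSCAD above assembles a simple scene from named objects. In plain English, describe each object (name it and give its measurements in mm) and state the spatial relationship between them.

A is a rectangular dining table. The top is 1357×963×42 mm with its upper surface at z = 741 mm. It stands on four 80×80 mm square legs, each inset 34 mm from the nearest pair of top edges, running from the floor to the underside of the top.

B is a four-legged stool. The seat is a 327×267×31 mm slab whose top surface is at z = 392 mm; four square legs, each 32×32 mm in cross-section, run from the floor (z = 0) to the underside of the seat, each flush with a corner of the seat.

Two stools sit around the table at the −y, +x sides.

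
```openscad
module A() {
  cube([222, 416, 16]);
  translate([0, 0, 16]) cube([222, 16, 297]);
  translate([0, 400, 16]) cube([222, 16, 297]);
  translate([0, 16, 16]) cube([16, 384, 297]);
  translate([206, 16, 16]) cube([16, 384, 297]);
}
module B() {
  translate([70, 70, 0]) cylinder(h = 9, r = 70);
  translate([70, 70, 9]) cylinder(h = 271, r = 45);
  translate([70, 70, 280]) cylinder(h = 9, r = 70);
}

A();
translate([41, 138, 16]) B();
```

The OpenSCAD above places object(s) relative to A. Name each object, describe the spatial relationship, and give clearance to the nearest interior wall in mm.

A is an open box. B is a spool. The spool sits inside the open box, centred. The clearance to the nearest interior wall is 25 mm.

Clearances: x = 25, y = 122; minimum 25 mm.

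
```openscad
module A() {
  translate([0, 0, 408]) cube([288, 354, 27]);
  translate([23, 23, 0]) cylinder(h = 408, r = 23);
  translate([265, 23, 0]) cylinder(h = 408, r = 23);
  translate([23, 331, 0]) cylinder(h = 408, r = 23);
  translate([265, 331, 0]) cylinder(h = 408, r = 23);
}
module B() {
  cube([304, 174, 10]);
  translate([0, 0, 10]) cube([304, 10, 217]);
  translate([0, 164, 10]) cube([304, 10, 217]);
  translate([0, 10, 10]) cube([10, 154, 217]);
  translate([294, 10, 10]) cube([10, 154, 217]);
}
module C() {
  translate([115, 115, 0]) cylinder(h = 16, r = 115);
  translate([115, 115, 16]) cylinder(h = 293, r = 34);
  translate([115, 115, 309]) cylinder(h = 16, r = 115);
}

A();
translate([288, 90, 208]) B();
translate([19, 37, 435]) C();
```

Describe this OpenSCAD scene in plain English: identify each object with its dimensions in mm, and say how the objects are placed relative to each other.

A is a simple wooden stool: a rectangular seat 288 mm (x) by 354 mm (y), 27 mm thick, top face at z = 435 mm, on four round legs, each 46 mm in diameter. The legs rest on z = 0, each leg's axis is inset half a diameter from the nearest pair of seat edges (so the leg's bounding box is flush with the corner).

B is an open storage box with external size 304×174×227 mm and wall thickness 10 mm (the base is also 10 mm thick). The base covers the whole footprint; the four walls stand on the base, with the y-facing walls full-width and the x-facing walls fitting between their inner faces.

C is a spool: two coaxial disc flanges of radius 115 mm and thickness 16 mm, joined by a core cylinder of radius 34 mm and height 293 mm. The lower flange rests on z = 0 and the three cylinders share a vertical axis.

The open box is beside the stool with their tops flush at z = 435. The spool is on top of the stool.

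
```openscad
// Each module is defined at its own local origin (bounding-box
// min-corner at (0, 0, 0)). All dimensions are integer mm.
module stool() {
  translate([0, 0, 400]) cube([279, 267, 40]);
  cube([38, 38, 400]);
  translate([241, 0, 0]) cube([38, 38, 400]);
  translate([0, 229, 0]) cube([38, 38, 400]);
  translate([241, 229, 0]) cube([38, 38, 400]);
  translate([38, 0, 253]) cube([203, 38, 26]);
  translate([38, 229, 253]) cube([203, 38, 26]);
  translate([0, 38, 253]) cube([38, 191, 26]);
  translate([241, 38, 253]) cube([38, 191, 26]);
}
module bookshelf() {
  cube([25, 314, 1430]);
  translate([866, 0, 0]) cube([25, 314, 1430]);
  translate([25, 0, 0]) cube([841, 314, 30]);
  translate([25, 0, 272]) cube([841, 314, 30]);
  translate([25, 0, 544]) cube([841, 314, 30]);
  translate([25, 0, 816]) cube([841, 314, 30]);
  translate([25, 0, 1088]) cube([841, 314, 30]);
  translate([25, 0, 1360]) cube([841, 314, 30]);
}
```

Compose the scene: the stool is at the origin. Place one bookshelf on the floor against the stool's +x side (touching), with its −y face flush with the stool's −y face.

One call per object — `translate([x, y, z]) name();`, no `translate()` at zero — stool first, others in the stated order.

stool();
translate([279, 0, 0]) bookshelf();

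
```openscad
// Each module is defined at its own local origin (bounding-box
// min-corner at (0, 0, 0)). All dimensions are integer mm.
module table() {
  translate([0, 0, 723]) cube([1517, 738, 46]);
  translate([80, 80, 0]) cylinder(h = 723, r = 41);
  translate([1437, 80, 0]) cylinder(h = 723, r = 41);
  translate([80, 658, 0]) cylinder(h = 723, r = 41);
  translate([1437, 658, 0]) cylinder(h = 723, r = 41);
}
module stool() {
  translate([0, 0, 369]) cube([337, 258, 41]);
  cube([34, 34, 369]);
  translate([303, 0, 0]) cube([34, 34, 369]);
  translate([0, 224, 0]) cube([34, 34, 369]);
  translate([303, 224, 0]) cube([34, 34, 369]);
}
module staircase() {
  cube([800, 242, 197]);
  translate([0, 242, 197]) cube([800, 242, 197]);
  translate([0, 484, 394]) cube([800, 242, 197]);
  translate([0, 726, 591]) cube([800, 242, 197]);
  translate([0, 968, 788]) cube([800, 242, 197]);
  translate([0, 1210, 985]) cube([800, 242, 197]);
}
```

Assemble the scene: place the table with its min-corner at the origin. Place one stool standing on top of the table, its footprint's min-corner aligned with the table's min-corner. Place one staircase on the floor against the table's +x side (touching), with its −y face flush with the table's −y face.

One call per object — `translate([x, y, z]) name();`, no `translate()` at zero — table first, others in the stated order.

table();
translate([0, 0, 769]) stool();
translate([1517, 0, 0]) staircase();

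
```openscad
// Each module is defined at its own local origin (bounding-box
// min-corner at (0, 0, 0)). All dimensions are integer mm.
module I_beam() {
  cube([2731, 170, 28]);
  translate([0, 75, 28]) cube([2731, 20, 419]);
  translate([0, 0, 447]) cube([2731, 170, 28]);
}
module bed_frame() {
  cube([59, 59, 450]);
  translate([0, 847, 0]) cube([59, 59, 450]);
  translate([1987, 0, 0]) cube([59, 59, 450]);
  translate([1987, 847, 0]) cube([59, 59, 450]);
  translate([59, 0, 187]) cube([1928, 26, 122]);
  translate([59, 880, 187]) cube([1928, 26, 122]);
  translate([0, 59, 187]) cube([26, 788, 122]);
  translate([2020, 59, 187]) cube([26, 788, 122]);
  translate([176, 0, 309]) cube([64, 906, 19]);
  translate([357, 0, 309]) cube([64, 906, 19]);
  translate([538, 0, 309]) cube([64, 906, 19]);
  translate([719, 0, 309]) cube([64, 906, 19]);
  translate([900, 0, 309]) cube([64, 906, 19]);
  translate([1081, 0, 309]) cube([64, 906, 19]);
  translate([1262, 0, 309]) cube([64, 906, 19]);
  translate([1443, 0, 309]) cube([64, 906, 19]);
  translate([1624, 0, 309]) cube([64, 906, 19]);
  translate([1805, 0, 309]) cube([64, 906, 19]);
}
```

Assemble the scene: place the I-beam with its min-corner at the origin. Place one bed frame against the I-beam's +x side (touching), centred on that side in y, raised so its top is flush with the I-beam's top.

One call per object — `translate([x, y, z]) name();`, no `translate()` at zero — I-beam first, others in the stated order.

I_beam();
translate([2731, -368, 25]) bed_frame();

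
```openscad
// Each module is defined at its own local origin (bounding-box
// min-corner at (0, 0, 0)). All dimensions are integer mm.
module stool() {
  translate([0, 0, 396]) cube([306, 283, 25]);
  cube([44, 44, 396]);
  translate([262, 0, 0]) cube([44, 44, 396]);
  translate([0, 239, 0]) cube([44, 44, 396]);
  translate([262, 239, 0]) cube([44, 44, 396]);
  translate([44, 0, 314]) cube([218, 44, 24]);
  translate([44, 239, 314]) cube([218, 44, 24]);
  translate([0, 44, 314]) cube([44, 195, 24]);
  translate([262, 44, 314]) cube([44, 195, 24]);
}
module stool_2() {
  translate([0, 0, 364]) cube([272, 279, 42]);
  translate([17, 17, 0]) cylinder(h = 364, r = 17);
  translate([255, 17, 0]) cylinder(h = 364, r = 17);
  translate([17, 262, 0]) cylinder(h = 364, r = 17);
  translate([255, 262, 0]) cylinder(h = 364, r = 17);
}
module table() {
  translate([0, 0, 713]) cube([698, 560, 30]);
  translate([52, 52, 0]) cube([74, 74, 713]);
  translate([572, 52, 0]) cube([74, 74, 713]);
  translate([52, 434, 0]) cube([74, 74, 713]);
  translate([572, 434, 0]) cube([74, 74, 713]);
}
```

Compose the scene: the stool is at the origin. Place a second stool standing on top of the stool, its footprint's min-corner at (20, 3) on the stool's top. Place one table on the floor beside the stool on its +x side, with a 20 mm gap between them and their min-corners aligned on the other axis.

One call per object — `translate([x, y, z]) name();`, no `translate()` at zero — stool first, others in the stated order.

stool();
translate([20, 3, 421]) stool_2();
translate([326, 0, 0]) table();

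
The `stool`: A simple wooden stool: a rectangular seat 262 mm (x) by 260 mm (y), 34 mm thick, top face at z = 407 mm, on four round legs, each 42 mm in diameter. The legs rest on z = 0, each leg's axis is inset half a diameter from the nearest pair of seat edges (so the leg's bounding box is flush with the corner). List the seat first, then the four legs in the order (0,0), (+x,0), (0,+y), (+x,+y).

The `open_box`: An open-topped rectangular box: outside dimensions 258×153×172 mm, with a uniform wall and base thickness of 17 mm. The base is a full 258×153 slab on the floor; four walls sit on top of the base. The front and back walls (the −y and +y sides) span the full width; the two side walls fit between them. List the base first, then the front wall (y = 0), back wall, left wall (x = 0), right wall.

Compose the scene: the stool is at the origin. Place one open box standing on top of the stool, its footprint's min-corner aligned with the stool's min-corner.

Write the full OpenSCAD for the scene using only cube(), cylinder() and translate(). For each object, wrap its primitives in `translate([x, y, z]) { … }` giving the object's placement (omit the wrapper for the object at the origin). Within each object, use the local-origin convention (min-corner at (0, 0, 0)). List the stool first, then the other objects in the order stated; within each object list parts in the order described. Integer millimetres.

translate([0, 0, 373]) cube([262, 260, 34]);
translate([21, 21, 0]) cylinder(h = 373, r = 21);
translate([241, 21, 0]) cylinder(h = 373, r = 21);
translate([21, 239, 0]) cylinder(h = 373, r = 21);
translate([241, 239, 0]) cylinder(h = 373, r = 21);
translate([0, 0, 407]) {
  cube([258, 153, 17]);
  translate([0, 0, 17]) cube([258, 17, 155]);
  translate([0, 136, 17]) cube([258, 17, 155]);
  translate([0, 17, 17]) cube([17, 119, 155]);
  translate([241, 17, 17]) cube([17, 119, 155]);
}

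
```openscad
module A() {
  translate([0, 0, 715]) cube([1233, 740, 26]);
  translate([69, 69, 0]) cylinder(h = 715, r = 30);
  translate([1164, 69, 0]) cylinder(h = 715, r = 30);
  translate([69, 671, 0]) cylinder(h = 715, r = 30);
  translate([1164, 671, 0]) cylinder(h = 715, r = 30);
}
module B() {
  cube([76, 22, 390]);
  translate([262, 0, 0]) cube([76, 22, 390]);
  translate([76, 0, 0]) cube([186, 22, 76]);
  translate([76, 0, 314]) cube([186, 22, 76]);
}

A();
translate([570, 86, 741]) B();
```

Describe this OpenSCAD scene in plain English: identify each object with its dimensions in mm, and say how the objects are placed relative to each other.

A is a rectangular dining table. The top is 1233×740×26 mm with its upper surface at z = 741 mm. It stands on four round legs of 60 mm diameter, each leg's bounding box inset 39 mm from the nearest pair of top edges, running from the floor to the underside of the top.

B is a rectangular picture frame lying in the x–z plane (depth along y). The opening is 186 mm wide (x) by 238 mm tall (z), surrounded by a border 76 mm wide on all four sides. The frame is 22 mm deep and is made of two full-height vertical stiles with two horizontal rails fitted between them.

The picture frame is on top of the table.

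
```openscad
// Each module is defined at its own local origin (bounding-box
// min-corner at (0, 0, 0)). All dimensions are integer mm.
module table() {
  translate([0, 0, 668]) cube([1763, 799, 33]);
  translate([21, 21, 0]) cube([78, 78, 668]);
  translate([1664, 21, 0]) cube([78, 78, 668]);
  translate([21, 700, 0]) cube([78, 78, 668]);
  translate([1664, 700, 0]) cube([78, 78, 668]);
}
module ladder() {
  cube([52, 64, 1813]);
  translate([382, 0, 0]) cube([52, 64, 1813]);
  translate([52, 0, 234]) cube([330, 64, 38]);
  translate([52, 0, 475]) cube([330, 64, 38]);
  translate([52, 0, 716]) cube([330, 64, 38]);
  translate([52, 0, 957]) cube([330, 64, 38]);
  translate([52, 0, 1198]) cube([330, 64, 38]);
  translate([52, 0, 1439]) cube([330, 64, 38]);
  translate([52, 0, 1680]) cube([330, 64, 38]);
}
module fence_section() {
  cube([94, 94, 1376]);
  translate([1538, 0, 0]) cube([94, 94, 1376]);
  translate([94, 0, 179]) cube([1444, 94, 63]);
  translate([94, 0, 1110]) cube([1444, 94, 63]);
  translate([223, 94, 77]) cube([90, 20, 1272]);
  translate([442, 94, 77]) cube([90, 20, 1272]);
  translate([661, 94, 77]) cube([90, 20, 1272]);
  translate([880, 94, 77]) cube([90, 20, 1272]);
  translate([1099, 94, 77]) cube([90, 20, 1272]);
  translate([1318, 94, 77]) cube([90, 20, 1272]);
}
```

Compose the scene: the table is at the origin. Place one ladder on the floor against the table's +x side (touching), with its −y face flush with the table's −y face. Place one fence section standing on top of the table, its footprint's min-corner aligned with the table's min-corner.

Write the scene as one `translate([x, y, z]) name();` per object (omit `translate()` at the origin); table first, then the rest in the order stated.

table();
translate([1763, 0, 0]) ladder();
translate([0, 0, 701]) fence_section();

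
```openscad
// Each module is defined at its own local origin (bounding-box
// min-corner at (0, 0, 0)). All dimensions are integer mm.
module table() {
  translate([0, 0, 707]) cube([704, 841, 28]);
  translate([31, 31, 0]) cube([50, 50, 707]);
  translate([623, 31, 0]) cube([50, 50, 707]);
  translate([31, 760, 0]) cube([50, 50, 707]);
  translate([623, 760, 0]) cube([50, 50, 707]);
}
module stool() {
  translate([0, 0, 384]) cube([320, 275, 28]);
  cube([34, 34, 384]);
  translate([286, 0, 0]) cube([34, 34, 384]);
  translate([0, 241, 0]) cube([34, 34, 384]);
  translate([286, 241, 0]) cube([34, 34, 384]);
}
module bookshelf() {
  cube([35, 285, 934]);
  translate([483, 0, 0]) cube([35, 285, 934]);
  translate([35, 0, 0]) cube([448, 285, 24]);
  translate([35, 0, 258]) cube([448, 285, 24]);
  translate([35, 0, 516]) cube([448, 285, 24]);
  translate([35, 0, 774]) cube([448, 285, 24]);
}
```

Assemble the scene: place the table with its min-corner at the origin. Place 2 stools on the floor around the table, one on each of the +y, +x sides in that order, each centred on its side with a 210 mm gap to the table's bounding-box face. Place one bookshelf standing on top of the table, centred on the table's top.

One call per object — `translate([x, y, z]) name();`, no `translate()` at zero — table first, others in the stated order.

table();
translate([192, 1051, 0]) stool();
translate([914, 283, 0]) stool();
translate([93, 278, 735]) bookshelf();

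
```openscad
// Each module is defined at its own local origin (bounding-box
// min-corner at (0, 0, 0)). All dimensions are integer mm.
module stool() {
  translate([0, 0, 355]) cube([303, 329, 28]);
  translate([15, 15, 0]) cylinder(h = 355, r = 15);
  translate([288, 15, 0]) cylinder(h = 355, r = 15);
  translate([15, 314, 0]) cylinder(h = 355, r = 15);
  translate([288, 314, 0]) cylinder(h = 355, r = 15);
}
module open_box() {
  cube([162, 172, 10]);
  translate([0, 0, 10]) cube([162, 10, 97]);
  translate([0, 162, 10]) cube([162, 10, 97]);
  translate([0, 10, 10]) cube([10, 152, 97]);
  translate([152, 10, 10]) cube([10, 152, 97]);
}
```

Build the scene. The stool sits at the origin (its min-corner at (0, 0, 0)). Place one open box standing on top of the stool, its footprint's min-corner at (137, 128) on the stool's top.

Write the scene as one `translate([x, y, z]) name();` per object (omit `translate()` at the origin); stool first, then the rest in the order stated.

stool();
translate([137, 128, 383]) open_box();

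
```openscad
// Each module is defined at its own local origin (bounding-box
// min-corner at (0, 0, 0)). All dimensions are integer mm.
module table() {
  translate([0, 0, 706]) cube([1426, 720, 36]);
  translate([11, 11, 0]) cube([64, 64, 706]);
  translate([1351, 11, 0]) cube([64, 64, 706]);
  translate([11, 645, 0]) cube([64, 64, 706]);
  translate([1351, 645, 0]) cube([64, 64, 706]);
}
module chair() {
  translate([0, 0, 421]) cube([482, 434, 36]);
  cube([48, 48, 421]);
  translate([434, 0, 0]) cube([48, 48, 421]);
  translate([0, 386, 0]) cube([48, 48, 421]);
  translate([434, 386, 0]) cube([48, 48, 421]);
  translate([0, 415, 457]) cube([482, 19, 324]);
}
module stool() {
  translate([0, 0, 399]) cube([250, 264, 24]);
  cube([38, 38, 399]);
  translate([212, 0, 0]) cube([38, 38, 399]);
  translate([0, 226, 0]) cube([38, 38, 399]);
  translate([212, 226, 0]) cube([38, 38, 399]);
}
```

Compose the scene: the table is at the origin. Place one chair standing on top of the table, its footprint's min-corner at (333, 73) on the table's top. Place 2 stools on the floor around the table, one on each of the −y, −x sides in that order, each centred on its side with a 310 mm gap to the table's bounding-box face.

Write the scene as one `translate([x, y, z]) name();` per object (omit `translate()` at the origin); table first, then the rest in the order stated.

table();
translate([333, 73, 742]) chair();
translate([588, -574, 0]) stool();
translate([-560, 228, 0]) stool();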